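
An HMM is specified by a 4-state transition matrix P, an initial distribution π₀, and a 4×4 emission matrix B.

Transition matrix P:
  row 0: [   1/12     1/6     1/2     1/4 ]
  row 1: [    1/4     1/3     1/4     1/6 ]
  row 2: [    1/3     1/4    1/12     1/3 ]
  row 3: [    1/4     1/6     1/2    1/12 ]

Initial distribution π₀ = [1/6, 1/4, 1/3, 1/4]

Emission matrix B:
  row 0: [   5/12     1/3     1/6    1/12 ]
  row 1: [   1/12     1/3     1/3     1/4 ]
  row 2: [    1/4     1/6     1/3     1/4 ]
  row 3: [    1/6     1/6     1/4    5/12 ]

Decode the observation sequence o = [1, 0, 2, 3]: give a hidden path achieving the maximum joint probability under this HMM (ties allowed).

t=0: δ = [5.556e-02, 8.333e-02, 5.556e-02, 4.167e-02]  (obs o_0=1)
t=1: δ = [8.681e-03, 2.315e-03, 6.944e-03, 3.086e-03]  ψ = [1, 1, 0, 2]  (obs o_1=0)
t=2: δ = [3.858e-04, 5.787e-04, 1.447e-03, 5.787e-04]  ψ = [2, 2, 0, 2]  (obs o_2=2)
t=3: δ = [4.019e-05, 9.042e-05, 7.234e-05, 2.009e-04]  ψ = [2, 2, 3, 2]  (obs o_3=3)
backtrack: best end state = 3; path = [1, 0, 2, 3]

path = [1, 0, 2, 3]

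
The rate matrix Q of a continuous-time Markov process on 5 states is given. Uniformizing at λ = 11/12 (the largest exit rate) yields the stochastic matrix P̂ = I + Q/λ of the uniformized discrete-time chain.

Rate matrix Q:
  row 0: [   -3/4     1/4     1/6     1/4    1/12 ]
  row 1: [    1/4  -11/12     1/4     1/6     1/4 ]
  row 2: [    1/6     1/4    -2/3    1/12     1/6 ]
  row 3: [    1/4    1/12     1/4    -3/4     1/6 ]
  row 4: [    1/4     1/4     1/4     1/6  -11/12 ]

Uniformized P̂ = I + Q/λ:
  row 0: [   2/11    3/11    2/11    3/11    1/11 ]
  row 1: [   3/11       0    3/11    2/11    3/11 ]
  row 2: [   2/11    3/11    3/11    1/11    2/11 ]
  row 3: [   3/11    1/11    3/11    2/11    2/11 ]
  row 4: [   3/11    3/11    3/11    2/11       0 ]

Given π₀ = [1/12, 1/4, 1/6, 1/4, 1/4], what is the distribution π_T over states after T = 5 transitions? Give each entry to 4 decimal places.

π = [0.2290, 0.1884, 0.2519, 0.1797, 0.1509]

t=0: π = [0.0833, 0.2500, 0.1667, 0.2500, 0.2500]
t=1: π = [0.2500, 0.1591, 0.2652, 0.1742, 0.1515]
t=2: π = [0.2259, 0.1977, 0.2500, 0.1804, 0.1460]
t=3: π = [0.2295, 0.1860, 0.2522, 0.1796, 0.1527]
t=4: π = [0.2289, 0.1893, 0.2519, 0.1798, 0.1501]
t=5: π = [0.2290, 0.1884, 0.2519, 0.1797, 0.1509]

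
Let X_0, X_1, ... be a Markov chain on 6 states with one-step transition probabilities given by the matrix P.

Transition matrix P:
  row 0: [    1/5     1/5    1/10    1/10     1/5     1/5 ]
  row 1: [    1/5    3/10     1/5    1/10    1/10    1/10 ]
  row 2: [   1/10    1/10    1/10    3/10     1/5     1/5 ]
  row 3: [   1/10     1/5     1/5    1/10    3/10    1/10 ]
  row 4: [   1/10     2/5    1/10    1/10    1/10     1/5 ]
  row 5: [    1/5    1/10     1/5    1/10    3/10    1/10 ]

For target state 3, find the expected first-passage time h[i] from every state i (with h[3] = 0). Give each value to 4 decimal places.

First-step conditioning: h[3] = 0; for i ≠ 3, h[i] = 1 + Σ_k P[i][k]·h[k].
  h[0] = 1 + 1/5·h[0] + 1/5·h[1] + 1/10·h[2] + 1/5·h[4] + 1/5·h[5]
  h[1] = 1 + 1/5·h[0] + 3/10·h[1] + 1/5·h[2] + 1/10·h[4] + 1/10·h[5]
  h[2] = 1 + 1/10·h[0] + 1/10·h[1] + 1/10·h[2] + 1/5·h[4] + 1/5·h[5]
  h[4] = 1 + 1/10·h[0] + 2/5·h[1] + 1/10·h[2] + 1/10·h[4] + 1/5·h[5]
  h[5] = 1 + 1/5·h[0] + 1/10·h[1] + 1/5·h[2] + 3/10·h[4] + 1/10·h[5]
Solving the 5×5 linear system over states ≠ 3 gives exactly h = [55650/7111, 54550/7111, 44630/7111, 0, 55450/7111, 4210/547] (h[3] = 0 is the target).

h = [7.8259, 7.6712, 6.2762, 0.0000, 7.7978, 7.6965]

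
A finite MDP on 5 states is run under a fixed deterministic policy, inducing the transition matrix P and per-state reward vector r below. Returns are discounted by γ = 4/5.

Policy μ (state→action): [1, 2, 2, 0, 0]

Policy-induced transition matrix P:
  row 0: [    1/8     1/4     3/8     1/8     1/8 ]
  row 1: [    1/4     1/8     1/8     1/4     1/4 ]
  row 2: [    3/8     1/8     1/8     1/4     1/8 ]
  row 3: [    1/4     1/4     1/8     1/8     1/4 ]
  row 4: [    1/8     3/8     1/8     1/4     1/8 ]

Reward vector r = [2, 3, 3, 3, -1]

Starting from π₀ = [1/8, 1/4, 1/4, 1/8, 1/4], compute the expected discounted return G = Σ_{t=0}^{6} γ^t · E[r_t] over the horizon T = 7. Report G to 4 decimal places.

G = 7.9828

t=0: π = [0.1250, 0.2500, 0.2500, 0.1250, 0.2500], E[r] = 1.8750, γ^t·E[r] = 1.875000, running G = 1.875000
t=1: π = [0.2344, 0.2188, 0.1563, 0.2188, 0.1719], E[r] = 2.0781, γ^t·E[r] = 1.662500, running G = 3.537500
t=2: π = [0.2188, 0.2246, 0.1836, 0.1934, 0.1797], E[r] = 2.0625, γ^t·E[r] = 1.320000, running G = 4.857500
t=3: π = [0.2231, 0.2214, 0.1797, 0.1985, 0.1772], E[r] = 2.0679, γ^t·E[r] = 1.058750, running G = 5.916250
t=4: π = [0.2224, 0.2220, 0.1808, 0.1973, 0.1775], E[r] = 2.0676, γ^t·E[r] = 0.846900, running G = 6.763150
t=5: π = [0.2226, 0.2218, 0.1806, 0.1975, 0.1774], E[r] = 2.0677, γ^t·E[r] = 0.677555, running G = 7.440705
t=6: π = [0.2226, 0.2219, 0.1807, 0.1975, 0.1774], E[r] = 2.0677, γ^t·E[r] = 0.542046, running G = 7.982751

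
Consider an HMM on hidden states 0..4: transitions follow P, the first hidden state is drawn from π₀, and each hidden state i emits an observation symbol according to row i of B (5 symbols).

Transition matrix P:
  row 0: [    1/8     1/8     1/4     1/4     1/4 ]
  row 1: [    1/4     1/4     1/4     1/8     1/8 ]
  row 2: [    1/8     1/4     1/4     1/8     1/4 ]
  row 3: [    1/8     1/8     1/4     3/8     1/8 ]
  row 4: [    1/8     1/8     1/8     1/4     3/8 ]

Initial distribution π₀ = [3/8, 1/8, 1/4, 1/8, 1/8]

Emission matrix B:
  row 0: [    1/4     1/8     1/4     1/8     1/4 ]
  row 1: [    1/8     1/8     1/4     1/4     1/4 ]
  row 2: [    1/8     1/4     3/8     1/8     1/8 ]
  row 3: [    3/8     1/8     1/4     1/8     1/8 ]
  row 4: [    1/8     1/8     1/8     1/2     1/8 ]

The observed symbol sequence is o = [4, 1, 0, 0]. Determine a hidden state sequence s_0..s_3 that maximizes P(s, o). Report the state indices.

path = [0, 3, 3, 3]

t=0: δ = [9.375e-02, 3.125e-02, 3.125e-02, 1.562e-02, 1.562e-02]  (obs o_0=4)
t=1: δ = [1.465e-03, 1.465e-03, 5.859e-03, 2.930e-03, 2.930e-03]  ψ = [0, 0, 0, 0, 0]  (obs o_1=1)
t=2: δ = [1.831e-04, 1.831e-04, 1.831e-04, 4.120e-04, 1.831e-04]  ψ = [2, 2, 2, 3, 2]  (obs o_2=0)
t=3: δ = [1.287e-05, 6.437e-06, 1.287e-05, 5.794e-05, 8.583e-06]  ψ = [3, 3, 3, 3, 4]  (obs o_3=0)
backtrack: best end state = 3; path = [0, 3, 3, 3]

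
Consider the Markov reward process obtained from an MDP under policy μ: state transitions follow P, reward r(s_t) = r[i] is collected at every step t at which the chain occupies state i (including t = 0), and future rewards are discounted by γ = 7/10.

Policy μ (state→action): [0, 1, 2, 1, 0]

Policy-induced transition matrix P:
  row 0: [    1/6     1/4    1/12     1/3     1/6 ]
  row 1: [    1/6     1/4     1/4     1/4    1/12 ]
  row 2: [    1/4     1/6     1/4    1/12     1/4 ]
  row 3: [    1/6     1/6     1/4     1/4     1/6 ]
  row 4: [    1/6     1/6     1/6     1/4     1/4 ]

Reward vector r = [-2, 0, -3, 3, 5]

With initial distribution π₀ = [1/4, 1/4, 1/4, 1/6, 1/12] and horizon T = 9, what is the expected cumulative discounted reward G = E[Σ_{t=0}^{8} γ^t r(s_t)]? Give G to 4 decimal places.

G = 1.0039

t=0: π = [0.2500, 0.2500, 0.2500, 0.1667, 0.0833], E[r] = -0.3333, γ^t·E[r] = -0.333333, running G = -0.333333
t=1: π = [0.1875, 0.2083, 0.2014, 0.2292, 0.1736], E[r] = 0.5764, γ^t·E[r] = 0.403472, running G = 0.070139
t=2: π = [0.1834, 0.1997, 0.2043, 0.2321, 0.1806], E[r] = 0.6192, γ^t·E[r] = 0.303414, running G = 0.373553
t=3: π = [0.1837, 0.1986, 0.2044, 0.2312, 0.1821], E[r] = 0.6237, γ^t·E[r] = 0.213928, running G = 0.587482
t=4: π = [0.1837, 0.1985, 0.2042, 0.2312, 0.1823], E[r] = 0.6253, γ^t·E[r] = 0.150141, running G = 0.737622
t=5: π = [0.1837, 0.1985, 0.2042, 0.2313, 0.1823], E[r] = 0.6256, γ^t·E[r] = 0.105137, running G = 0.842759
t=6: π = [0.1837, 0.1985, 0.2042, 0.2313, 0.1823], E[r] = 0.6256, γ^t·E[r] = 0.073596, running G = 0.916355
t=7: π = [0.1837, 0.1985, 0.2042, 0.2313, 0.1823], E[r] = 0.6256, γ^t·E[r] = 0.051517, running G = 0.967872
t=8: π = [0.1837, 0.1985, 0.2042, 0.2313, 0.1823], E[r] = 0.6256, γ^t·E[r] = 0.036062, running G = 1.003934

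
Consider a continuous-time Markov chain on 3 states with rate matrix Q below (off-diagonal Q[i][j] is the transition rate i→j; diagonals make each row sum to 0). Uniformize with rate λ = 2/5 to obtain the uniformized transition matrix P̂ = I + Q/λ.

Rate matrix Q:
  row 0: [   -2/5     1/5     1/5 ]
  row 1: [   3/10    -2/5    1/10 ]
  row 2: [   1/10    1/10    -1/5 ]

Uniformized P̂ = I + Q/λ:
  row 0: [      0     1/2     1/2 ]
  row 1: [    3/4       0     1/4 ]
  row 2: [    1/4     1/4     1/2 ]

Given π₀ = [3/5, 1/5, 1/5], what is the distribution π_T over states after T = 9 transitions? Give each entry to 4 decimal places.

t=0: π = [0.6000, 0.2000, 0.2000]
t=1: π = [0.2000, 0.3500, 0.4500]
t=2: π = [0.3750, 0.2125, 0.4125]
t=3: π = [0.2625, 0.2906, 0.4469]
t=4: π = [0.3297, 0.2430, 0.4273]
t=5: π = [0.2891, 0.2717, 0.4393]
t=6: π = [0.3136, 0.2543, 0.4321]
t=7: π = [0.2988, 0.2648, 0.4364]
t=8: π = [0.3077, 0.2585, 0.4338]
t=9: π = [0.3023, 0.2623, 0.4354]

π = [0.3023, 0.2623, 0.4354]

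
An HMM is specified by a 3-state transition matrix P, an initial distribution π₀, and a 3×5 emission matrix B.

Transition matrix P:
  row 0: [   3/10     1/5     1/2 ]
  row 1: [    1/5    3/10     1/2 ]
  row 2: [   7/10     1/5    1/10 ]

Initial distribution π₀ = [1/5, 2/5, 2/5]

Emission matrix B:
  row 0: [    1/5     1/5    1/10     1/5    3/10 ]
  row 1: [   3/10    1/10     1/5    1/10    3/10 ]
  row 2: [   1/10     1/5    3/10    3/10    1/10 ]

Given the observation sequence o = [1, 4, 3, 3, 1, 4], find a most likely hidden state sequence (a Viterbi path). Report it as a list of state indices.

t=0: δ = [4.000e-02, 4.000e-02, 8.000e-02]  (obs o_0=1)
t=1: δ = [1.680e-02, 4.800e-03, 2.000e-03]  ψ = [2, 2, 0]  (obs o_1=4)
t=2: δ = [1.008e-03, 3.360e-04, 2.520e-03]  ψ = [0, 0, 0]  (obs o_2=3)
t=3: δ = [3.528e-04, 5.040e-05, 1.512e-04]  ψ = [2, 2, 0]  (obs o_3=3)
t=4: δ = [2.117e-05, 7.056e-06, 3.528e-05]  ψ = [0, 0, 0]  (obs o_4=1)
t=5: δ = [7.409e-06, 2.117e-06, 1.058e-06]  ψ = [2, 2, 0]  (obs o_5=4)
backtrack: best end state = 0; path = [2, 0, 2, 0, 2, 0]

path = [2, 0, 2, 0, 2, 0]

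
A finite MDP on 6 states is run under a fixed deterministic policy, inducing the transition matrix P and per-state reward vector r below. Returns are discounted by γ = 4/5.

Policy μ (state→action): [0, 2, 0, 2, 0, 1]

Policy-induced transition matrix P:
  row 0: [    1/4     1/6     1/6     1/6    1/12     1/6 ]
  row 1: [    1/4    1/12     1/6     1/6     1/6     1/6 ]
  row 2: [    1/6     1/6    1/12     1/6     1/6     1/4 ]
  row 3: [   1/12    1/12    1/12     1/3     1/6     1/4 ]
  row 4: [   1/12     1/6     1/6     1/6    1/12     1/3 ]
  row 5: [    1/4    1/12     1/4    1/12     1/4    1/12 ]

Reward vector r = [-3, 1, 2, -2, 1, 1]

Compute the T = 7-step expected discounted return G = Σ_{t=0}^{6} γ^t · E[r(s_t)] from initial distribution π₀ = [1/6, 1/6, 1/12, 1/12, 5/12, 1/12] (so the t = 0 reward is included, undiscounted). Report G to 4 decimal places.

G = -0.0686

t=0: π = [0.1667, 0.1667, 0.0833, 0.0833, 0.4167, 0.0833], E[r] = 0.1667, γ^t·E[r] = 0.166667, running G = 0.166667
t=1: π = [0.1597, 0.1389, 0.1597, 0.1736, 0.1250, 0.2431], E[r] = 0.0000, γ^t·E[r] = 0.000000, running G = 0.166667
t=2: π = [0.1869, 0.1204, 0.1591, 0.1753, 0.1632, 0.1950], E[r] = -0.1146, γ^t·E[r] = -0.073333, running G = 0.093333
t=3: π = [0.1803, 0.1258, 0.1550, 0.1796, 0.1537, 0.2055], E[r] = -0.1051, γ^t·E[r] = -0.053827, running G = 0.039506
t=4: π = [0.1815, 0.1241, 0.1559, 0.1795, 0.1560, 0.2031], E[r] = -0.1086, γ^t·E[r] = -0.044487, running G = -0.004981
t=5: π = [0.1811, 0.1244, 0.1556, 0.1797, 0.1555, 0.2037], E[r] = -0.1077, γ^t·E[r] = -0.035307, running G = -0.040288
t=6: π = [0.1812, 0.1244, 0.1557, 0.1796, 0.1556, 0.2035], E[r] = -0.1079, γ^t·E[r] = -0.028289, running G = -0.068576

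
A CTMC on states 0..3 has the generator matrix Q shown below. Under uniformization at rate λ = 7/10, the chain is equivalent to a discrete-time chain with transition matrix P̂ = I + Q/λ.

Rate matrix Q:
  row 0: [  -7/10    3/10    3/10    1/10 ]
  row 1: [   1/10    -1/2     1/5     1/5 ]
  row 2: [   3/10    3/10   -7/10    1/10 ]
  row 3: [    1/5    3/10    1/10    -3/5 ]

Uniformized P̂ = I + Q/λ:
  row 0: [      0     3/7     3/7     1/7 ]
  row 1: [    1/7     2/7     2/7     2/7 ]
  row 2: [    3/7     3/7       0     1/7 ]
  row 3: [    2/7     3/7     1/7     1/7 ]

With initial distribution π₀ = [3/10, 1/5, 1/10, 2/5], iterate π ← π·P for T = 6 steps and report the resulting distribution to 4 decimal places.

t=0: π = [0.3000, 0.2000, 0.1000, 0.4000]
t=1: π = [0.1857, 0.4000, 0.2429, 0.1714]
t=2: π = [0.2102, 0.3714, 0.2184, 0.2000]
t=3: π = [0.2038, 0.3755, 0.2248, 0.1959]
t=4: π = [0.2060, 0.3749, 0.2226, 0.1965]
t=5: π = [0.2051, 0.3750, 0.2235, 0.1964]
t=6: π = [0.2055, 0.3750, 0.2231, 0.1964]

π = [0.2055, 0.3750, 0.2231, 0.1964]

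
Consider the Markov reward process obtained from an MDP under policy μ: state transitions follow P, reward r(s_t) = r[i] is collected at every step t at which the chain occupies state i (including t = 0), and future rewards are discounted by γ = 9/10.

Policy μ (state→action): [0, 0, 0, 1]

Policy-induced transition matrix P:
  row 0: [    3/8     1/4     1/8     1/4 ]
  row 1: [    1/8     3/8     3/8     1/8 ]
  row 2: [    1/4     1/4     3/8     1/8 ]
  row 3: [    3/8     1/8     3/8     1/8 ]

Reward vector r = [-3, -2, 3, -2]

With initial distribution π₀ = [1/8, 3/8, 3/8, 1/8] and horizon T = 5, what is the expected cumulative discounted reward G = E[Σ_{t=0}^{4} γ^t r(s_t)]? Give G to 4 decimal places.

t=0: π = [0.1250, 0.3750, 0.3750, 0.1250], E[r] = -0.2500, γ^t·E[r] = -0.250000, running G = -0.250000
t=1: π = [0.2344, 0.2813, 0.3438, 0.1406], E[r] = -0.5156, γ^t·E[r] = -0.464063, running G = -0.714063
t=2: π = [0.2617, 0.2676, 0.3164, 0.1543], E[r] = -0.6797, γ^t·E[r] = -0.550547, running G = -1.264609
t=3: π = [0.2686, 0.2642, 0.3096, 0.1577], E[r] = -0.7207, γ^t·E[r] = -0.525393, running G = -1.790002
t=4: π = [0.2703, 0.2633, 0.3079, 0.1586], E[r] = -0.7310, γ^t·E[r] = -0.479581, running G = -2.269583

G = -2.2696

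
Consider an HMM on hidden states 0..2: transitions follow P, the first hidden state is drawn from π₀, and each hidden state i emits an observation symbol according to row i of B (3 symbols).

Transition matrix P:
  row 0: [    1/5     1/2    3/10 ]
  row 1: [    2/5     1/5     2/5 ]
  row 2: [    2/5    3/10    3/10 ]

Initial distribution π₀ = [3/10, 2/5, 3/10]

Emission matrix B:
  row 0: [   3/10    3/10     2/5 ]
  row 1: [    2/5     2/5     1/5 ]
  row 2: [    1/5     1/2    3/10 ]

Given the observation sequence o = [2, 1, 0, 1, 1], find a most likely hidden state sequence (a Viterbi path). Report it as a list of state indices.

path = [0, 1, 0, 1, 2]

t=0: δ = [1.200e-01, 8.000e-02, 9.000e-02]  (obs o_0=2)
t=1: δ = [1.080e-02, 2.400e-02, 1.800e-02]  ψ = [2, 0, 0]  (obs o_1=1)
t=2: δ = [2.880e-03, 2.160e-03, 1.920e-03]  ψ = [1, 0, 1]  (obs o_2=0)
t=3: δ = [2.592e-04, 5.760e-04, 4.320e-04]  ψ = [1, 0, 0]  (obs o_3=1)
t=4: δ = [6.912e-05, 5.184e-05, 1.152e-04]  ψ = [1, 0, 1]  (obs o_4=1)
backtrack: best end state = 2; path = [0, 1, 0, 1, 2]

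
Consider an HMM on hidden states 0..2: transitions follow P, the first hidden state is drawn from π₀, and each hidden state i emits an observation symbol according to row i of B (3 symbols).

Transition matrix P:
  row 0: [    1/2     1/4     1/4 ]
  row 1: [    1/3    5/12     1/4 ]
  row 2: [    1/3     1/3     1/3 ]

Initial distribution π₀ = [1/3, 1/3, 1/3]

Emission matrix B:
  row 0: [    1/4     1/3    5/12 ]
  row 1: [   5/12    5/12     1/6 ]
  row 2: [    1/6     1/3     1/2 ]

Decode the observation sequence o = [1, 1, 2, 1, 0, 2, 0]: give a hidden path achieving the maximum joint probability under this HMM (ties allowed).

path = [0, 0, 0, 0, 0, 0, 0]

t=0: δ = [1.111e-01, 1.389e-01, 1.111e-01]  (obs o_0=1)
t=1: δ = [1.852e-02, 2.411e-02, 1.235e-02]  ψ = [0, 1, 2]  (obs o_1=1)
t=2: δ = [3.858e-03, 1.674e-03, 3.014e-03]  ψ = [0, 1, 1]  (obs o_2=2)
t=3: δ = [6.430e-04, 4.186e-04, 3.349e-04]  ψ = [0, 2, 2]  (obs o_3=1)
t=4: δ = [8.038e-05, 7.268e-05, 2.679e-05]  ψ = [0, 1, 0]  (obs o_4=0)
t=5: δ = [1.674e-05, 5.047e-06, 1.005e-05]  ψ = [0, 1, 0]  (obs o_5=2)
t=6: δ = [2.093e-06, 1.744e-06, 6.977e-07]  ψ = [0, 0, 0]  (obs o_6=0)
backtrack: best end state = 0; path = [0, 0, 0, 0, 0, 0, 0]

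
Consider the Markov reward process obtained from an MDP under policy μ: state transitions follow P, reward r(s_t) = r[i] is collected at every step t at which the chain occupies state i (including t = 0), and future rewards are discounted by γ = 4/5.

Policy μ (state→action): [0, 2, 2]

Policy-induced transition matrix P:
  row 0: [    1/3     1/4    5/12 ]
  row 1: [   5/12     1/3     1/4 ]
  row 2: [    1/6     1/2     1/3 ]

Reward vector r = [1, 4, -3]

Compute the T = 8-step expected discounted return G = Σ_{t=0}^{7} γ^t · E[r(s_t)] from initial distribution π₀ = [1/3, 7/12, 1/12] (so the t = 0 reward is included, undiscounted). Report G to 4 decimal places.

t=0: π = [0.3333, 0.5833, 0.0833], E[r] = 2.4167, γ^t·E[r] = 2.416667, running G = 2.416667
t=1: π = [0.3681, 0.3194, 0.3125], E[r] = 0.7083, γ^t·E[r] = 0.566667, running G = 2.983333
t=2: π = [0.3079, 0.3547, 0.3374], E[r] = 0.7147, γ^t·E[r] = 0.457407, running G = 3.440741
t=3: π = [0.3067, 0.3639, 0.3294], E[r] = 0.7740, γ^t·E[r] = 0.396296, running G = 3.837037
t=4: π = [0.3088, 0.3627, 0.3286], E[r] = 0.7738, γ^t·E[r] = 0.316947, running G = 4.153984
t=5: π = [0.3088, 0.3624, 0.3288], E[r] = 0.7717, γ^t·E[r] = 0.252882, running G = 4.406866
t=6: π = [0.3087, 0.3624, 0.3289], E[r] = 0.7717, γ^t·E[r] = 0.202308, running G = 4.609174
t=7: π = [0.3087, 0.3624, 0.3289], E[r] = 0.7718, γ^t·E[r] = 0.161861, running G = 4.771035

G = 4.7710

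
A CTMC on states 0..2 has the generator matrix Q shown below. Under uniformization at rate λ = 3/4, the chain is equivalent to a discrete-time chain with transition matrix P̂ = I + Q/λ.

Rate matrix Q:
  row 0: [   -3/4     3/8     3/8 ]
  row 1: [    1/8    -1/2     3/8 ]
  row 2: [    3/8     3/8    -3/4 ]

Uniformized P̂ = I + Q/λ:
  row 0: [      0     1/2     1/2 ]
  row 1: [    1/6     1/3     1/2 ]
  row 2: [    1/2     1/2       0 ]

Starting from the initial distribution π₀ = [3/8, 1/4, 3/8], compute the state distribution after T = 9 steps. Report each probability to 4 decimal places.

π = [0.2382, 0.4286, 0.3333]

t=0: π = [0.3750, 0.2500, 0.3750]
t=1: π = [0.2292, 0.4583, 0.3125]
t=2: π = [0.2326, 0.4236, 0.3438]
t=3: π = [0.2425, 0.4294, 0.3281]
t=4: π = [0.2356, 0.4284, 0.3359]
t=5: π = [0.2394, 0.4286, 0.3320]
t=6: π = [0.2374, 0.4286, 0.3340]
t=7: π = [0.2384, 0.4286, 0.3330]
t=8: π = [0.2379, 0.4286, 0.3335]
t=9: π = [0.2382, 0.4286, 0.3333]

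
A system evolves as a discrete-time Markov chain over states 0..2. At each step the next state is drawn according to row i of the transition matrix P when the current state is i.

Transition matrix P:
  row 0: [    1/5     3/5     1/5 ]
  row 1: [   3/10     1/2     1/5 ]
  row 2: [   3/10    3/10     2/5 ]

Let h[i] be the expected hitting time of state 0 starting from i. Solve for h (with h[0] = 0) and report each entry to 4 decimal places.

First-step conditioning: h[0] = 0; for i ≠ 0, h[i] = 1 + Σ_k P[i][k]·h[k].
  h[1] = 1 + 1/2·h[1] + 1/5·h[2]
  h[2] = 1 + 3/10·h[1] + 2/5·h[2]
Solving the 2×2 linear system over states ≠ 0 gives exactly h = [0, 10/3, 10/3] (h[0] = 0 is the target).

h = [0.0000, 3.3333, 3.3333]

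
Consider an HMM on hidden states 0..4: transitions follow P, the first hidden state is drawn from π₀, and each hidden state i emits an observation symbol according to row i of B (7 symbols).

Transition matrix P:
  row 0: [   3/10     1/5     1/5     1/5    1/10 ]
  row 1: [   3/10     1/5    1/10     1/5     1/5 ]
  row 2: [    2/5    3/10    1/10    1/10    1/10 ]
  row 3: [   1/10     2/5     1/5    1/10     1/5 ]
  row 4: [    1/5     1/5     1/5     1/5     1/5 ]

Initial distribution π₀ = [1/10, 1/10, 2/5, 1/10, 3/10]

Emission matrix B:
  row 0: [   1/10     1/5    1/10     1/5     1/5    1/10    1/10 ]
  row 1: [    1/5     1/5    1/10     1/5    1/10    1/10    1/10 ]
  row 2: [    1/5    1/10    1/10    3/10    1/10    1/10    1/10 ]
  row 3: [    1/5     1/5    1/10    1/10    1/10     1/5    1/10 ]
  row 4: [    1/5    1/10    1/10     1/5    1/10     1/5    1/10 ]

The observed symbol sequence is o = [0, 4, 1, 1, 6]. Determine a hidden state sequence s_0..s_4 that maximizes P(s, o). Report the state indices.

t=0: δ = [1.000e-02, 2.000e-02, 8.000e-02, 2.000e-02, 6.000e-02]  (obs o_0=0)
t=1: δ = [6.400e-03, 2.400e-03, 1.200e-03, 1.200e-03, 1.200e-03]  ψ = [2, 2, 4, 4, 4]  (obs o_1=4)
t=2: δ = [3.840e-04, 2.560e-04, 1.280e-04, 2.560e-04, 6.400e-05]  ψ = [0, 0, 0, 0, 0]  (obs o_2=1)
t=3: δ = [2.304e-05, 2.048e-05, 7.680e-06, 1.536e-05, 5.120e-06]  ψ = [0, 3, 0, 0, 1]  (obs o_3=1)
t=4: δ = [6.912e-07, 6.144e-07, 4.608e-07, 4.608e-07, 4.096e-07]  ψ = [0, 3, 0, 0, 1]  (obs o_4=6)
backtrack: best end state = 0; path = [2, 0, 0, 0, 0]

path = [2, 0, 0, 0, 0]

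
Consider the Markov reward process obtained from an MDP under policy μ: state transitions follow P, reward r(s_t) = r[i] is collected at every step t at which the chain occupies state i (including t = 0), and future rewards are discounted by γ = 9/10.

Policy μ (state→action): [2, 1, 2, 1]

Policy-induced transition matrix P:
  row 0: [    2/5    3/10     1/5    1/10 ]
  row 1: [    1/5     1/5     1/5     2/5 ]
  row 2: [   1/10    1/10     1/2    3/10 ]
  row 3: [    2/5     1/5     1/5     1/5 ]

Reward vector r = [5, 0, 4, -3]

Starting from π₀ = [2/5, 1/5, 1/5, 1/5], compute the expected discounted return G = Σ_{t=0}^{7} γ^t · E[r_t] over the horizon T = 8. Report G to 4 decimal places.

t=0: π = [0.4000, 0.2000, 0.2000, 0.2000], E[r] = 2.2000, γ^t·E[r] = 2.200000, running G = 2.200000
t=1: π = [0.3000, 0.2200, 0.2600, 0.2200], E[r] = 1.8800, γ^t·E[r] = 1.692000, running G = 3.892000
t=2: π = [0.2780, 0.2040, 0.2780, 0.2400], E[r] = 1.7820, γ^t·E[r] = 1.443420, running G = 5.335420
t=3: π = [0.2758, 0.2000, 0.2834, 0.2408], E[r] = 1.7902, γ^t·E[r] = 1.305056, running G = 6.640476
t=4: π = [0.2750, 0.1992, 0.2850, 0.2408], E[r] = 1.7927, γ^t·E[r] = 1.176190, running G = 7.816666
t=5: π = [0.2746, 0.1990, 0.2855, 0.2409], E[r] = 1.7927, γ^t·E[r] = 1.058570, running G = 8.875237
t=6: π = [0.2745, 0.1989, 0.2857, 0.2409], E[r] = 1.7927, γ^t·E[r] = 0.952712, running G = 9.827949
t=7: π = [0.2745, 0.1989, 0.2857, 0.2409], E[r] = 1.7927, γ^t·E[r] = 0.857448, running G = 10.685397

G = 10.6854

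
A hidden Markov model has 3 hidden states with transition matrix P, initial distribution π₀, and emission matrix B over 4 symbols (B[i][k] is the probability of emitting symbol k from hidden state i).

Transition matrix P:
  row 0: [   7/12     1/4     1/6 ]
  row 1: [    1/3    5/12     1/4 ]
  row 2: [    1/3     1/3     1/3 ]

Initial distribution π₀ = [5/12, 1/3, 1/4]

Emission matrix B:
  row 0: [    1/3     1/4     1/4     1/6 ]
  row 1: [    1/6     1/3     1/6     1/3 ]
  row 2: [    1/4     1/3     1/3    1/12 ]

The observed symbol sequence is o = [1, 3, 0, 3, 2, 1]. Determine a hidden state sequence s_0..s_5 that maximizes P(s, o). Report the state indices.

t=0: δ = [1.042e-01, 1.111e-01, 8.333e-02]  (obs o_0=1)
t=1: δ = [1.013e-02, 1.543e-02, 2.315e-03]  ψ = [0, 1, 1]  (obs o_1=3)
t=2: δ = [1.969e-03, 1.072e-03, 9.645e-04]  ψ = [0, 1, 1]  (obs o_2=0)
t=3: δ = [1.915e-04, 1.641e-04, 2.735e-05]  ψ = [0, 0, 0]  (obs o_3=3)
t=4: δ = [2.792e-05, 1.140e-05, 1.368e-05]  ψ = [0, 1, 1]  (obs o_4=2)
t=5: δ = [4.072e-06, 2.327e-06, 1.551e-06]  ψ = [0, 0, 0]  (obs o_5=1)
backtrack: best end state = 0; path = [0, 0, 0, 0, 0, 0]

path = [0, 0, 0, 0, 0, 0]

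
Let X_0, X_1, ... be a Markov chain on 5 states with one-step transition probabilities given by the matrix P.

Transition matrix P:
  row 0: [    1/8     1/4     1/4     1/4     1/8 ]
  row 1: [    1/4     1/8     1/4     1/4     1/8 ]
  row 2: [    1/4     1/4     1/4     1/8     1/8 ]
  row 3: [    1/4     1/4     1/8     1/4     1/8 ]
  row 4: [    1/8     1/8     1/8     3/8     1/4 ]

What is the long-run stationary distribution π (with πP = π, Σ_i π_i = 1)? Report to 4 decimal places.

Balance equations π_j = Σ_i π_i·P[i][j]:
  π_0 = 1/8·π_0 + 1/4·π_1 + 1/4·π_2 + 1/4·π_3 + 1/8·π_4
  π_1 = 1/4·π_0 + 1/8·π_1 + 1/4·π_2 + 1/4·π_3 + 1/8·π_4
  π_2 = 1/4·π_0 + 1/4·π_1 + 1/4·π_2 + 1/8·π_3 + 1/8·π_4
  π_3 = 1/4·π_0 + 1/4·π_1 + 1/8·π_2 + 1/4·π_3 + 3/8·π_4
  normalize: π_0 + π_1 + π_2 + π_3 + π_4 = 1
Solving the linear system gives exactly π = [13/63, 13/63, 89/441, 107/441, 1/7].

π = [0.2063, 0.2063, 0.2018, 0.2426, 0.1429]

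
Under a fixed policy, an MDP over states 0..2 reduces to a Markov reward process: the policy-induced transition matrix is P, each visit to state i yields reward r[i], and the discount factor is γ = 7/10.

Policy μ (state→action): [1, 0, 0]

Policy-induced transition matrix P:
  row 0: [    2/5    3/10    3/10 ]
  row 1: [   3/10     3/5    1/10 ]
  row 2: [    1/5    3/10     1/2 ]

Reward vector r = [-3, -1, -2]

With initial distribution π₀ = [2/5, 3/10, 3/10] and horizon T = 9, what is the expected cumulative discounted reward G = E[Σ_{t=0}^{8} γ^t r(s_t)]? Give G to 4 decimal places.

t=0: π = [0.4000, 0.3000, 0.3000], E[r] = -2.1000, γ^t·E[r] = -2.100000, running G = -2.100000
t=1: π = [0.3100, 0.3900, 0.3000], E[r] = -1.9200, γ^t·E[r] = -1.344000, running G = -3.444000
t=2: π = [0.3010, 0.4170, 0.2820], E[r] = -1.8840, γ^t·E[r] = -0.923160, running G = -4.367160
t=3: π = [0.3019, 0.4251, 0.2730], E[r] = -1.8768, γ^t·E[r] = -0.643742, running G = -5.010902
t=4: π = [0.3029, 0.4275, 0.2696], E[r] = -1.8754, γ^t·E[r] = -0.450274, running G = -5.461176
t=5: π = [0.3033, 0.4283, 0.2684], E[r] = -1.8751, γ^t·E[r] = -0.315143, running G = -5.776320
t=6: π = [0.3035, 0.4285, 0.2680], E[r] = -1.8750, γ^t·E[r] = -0.220594, running G = -5.996913
t=7: π = [0.3035, 0.4285, 0.2679], E[r] = -1.8750, γ^t·E[r] = -0.154415, running G = -6.151328
t=8: π = [0.3036, 0.4286, 0.2679], E[r] = -1.8750, γ^t·E[r] = -0.108090, running G = -6.259418

G = -6.2594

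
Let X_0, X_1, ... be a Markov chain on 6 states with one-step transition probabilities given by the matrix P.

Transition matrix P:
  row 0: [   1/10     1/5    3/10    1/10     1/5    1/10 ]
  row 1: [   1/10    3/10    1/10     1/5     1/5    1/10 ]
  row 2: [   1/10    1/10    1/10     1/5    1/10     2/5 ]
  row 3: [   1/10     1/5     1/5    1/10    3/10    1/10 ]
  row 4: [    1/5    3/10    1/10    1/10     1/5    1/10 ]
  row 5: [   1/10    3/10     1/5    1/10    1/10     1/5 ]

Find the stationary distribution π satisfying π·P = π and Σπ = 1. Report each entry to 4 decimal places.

π = [0.1182, 0.2434, 0.1539, 0.1397, 0.1823, 0.1624]

Balance equations π_j = Σ_i π_i·P[i][j]:
  π_0 = 1/10·π_0 + 1/10·π_1 + 1/10·π_2 + 1/10·π_3 + 1/5·π_4 + 1/10·π_5
  π_1 = 1/5·π_0 + 3/10·π_1 + 1/10·π_2 + 1/5·π_3 + 3/10·π_4 + 3/10·π_5
  π_2 = 3/10·π_0 + 1/10·π_1 + 1/10·π_2 + 1/5·π_3 + 1/10·π_4 + 1/5·π_5
  π_3 = 1/10·π_0 + 1/5·π_1 + 1/5·π_2 + 1/10·π_3 + 1/10·π_4 + 1/10·π_5
  π_4 = 1/5·π_0 + 1/5·π_1 + 1/10·π_2 + 3/10·π_3 + 1/5·π_4 + 1/10·π_5
  normalize: π_0 + π_1 + π_2 + π_3 + π_4 + π_5 = 1
Solving the linear system gives exactly π = [2296/19419, 23636/97095, 14939/97095, 13567/97095, 3541/19419, 5256/32365].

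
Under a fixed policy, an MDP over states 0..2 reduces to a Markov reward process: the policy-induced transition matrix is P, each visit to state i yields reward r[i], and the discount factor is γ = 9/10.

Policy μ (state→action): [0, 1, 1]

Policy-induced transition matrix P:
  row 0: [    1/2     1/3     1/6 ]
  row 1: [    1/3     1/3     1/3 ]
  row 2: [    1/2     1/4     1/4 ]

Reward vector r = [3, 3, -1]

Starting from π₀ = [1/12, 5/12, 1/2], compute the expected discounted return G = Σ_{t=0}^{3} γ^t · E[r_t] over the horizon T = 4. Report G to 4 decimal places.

G = 5.8498

t=0: π = [0.0833, 0.4167, 0.5000], E[r] = 1.0000, γ^t·E[r] = 1.000000, running G = 1.000000
t=1: π = [0.4306, 0.2917, 0.2778], E[r] = 1.8889, γ^t·E[r] = 1.700000, running G = 2.700000
t=2: π = [0.4514, 0.3102, 0.2384], E[r] = 2.0463, γ^t·E[r] = 1.657500, running G = 4.357500
t=3: π = [0.4483, 0.3135, 0.2382], E[r] = 2.0471, γ^t·E[r] = 1.492313, running G = 5.849813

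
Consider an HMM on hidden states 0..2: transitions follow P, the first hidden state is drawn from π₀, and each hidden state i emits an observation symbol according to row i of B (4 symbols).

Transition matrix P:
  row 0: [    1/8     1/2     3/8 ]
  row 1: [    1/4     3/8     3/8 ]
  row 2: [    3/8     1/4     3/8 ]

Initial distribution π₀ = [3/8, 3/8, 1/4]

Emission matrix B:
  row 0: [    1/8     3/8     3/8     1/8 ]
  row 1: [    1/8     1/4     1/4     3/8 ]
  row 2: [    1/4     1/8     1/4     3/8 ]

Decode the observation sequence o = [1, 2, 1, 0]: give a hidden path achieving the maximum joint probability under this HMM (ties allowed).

t=0: δ = [1.406e-01, 9.375e-02, 3.125e-02]  (obs o_0=1)
t=1: δ = [8.789e-03, 1.758e-02, 1.318e-02]  ψ = [1, 0, 0]  (obs o_1=2)
t=2: δ = [1.854e-03, 1.648e-03, 8.240e-04]  ψ = [2, 1, 1]  (obs o_2=1)
t=3: δ = [5.150e-05, 1.159e-04, 1.738e-04]  ψ = [1, 0, 0]  (obs o_3=0)
backtrack: best end state = 2; path = [0, 2, 0, 2]

path = [0, 2, 0, 2]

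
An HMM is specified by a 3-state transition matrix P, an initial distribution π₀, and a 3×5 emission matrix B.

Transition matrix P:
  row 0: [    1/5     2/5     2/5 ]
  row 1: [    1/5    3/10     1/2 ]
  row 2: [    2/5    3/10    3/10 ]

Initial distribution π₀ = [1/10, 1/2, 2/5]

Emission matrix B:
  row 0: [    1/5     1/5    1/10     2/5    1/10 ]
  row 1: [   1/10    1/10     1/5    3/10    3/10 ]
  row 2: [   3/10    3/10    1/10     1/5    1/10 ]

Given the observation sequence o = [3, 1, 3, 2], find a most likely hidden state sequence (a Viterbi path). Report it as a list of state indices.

path = [1, 2, 0, 1]

t=0: δ = [4.000e-02, 1.500e-01, 8.000e-02]  (obs o_0=3)
t=1: δ = [6.400e-03, 4.500e-03, 2.250e-02]  ψ = [2, 1, 1]  (obs o_1=1)
t=2: δ = [3.600e-03, 2.025e-03, 1.350e-03]  ψ = [2, 2, 2]  (obs o_2=3)
t=3: δ = [7.200e-05, 2.880e-04, 1.440e-04]  ψ = [0, 0, 0]  (obs o_3=2)
backtrack: best end state = 1; path = [1, 2, 0, 1]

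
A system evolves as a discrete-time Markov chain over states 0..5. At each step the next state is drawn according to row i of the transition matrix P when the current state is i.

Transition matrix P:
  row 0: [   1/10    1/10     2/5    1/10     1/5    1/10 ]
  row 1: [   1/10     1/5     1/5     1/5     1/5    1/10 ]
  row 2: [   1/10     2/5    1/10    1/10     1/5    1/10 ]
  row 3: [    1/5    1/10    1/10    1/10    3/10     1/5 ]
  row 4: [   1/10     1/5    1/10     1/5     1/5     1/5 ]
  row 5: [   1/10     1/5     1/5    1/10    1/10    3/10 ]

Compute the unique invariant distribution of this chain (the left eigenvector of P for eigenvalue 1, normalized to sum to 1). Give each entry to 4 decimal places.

Balance equations π_j = Σ_i π_i·P[i][j]:
  π_0 = 1/10·π_0 + 1/10·π_1 + 1/10·π_2 + 1/5·π_3 + 1/10·π_4 + 1/10·π_5
  π_1 = 1/10·π_0 + 1/5·π_1 + 2/5·π_2 + 1/10·π_3 + 1/5·π_4 + 1/5·π_5
  π_2 = 2/5·π_0 + 1/5·π_1 + 1/10·π_2 + 1/10·π_3 + 1/10·π_4 + 1/5·π_5
  π_3 = 1/10·π_0 + 1/5·π_1 + 1/10·π_2 + 1/10·π_3 + 1/5·π_4 + 1/10·π_5
  π_4 = 1/5·π_0 + 1/5·π_1 + 1/5·π_2 + 3/10·π_3 + 1/5·π_4 + 1/10·π_5
  normalize: π_0 + π_1 + π_2 + π_3 + π_4 + π_5 = 1
Solving the linear system gives exactly π = [3779/33131, 6921/33131, 5693/33131, 4659/33131, 934/4733, 5541/33131].

π = [0.1141, 0.2089, 0.1718, 0.1406, 0.1973, 0.1672]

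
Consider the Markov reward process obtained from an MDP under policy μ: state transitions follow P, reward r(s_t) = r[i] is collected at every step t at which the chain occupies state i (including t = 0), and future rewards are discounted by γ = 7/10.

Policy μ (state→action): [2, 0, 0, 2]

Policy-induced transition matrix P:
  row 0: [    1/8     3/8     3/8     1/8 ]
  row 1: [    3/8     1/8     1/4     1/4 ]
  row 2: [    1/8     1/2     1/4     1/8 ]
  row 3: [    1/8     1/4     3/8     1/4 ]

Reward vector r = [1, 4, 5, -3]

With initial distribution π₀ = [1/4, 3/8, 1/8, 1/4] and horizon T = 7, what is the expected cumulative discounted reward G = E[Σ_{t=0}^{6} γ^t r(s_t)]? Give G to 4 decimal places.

t=0: π = [0.2500, 0.3750, 0.1250, 0.2500], E[r] = 1.6250, γ^t·E[r] = 1.625000, running G = 1.625000
t=1: π = [0.2188, 0.2656, 0.3125, 0.2031], E[r] = 2.2344, γ^t·E[r] = 1.564063, running G = 3.189063
t=2: π = [0.1914, 0.3223, 0.3027, 0.1836], E[r] = 2.4434, γ^t·E[r] = 1.197246, running G = 4.386309
t=3: π = [0.2056, 0.3093, 0.2969, 0.1882], E[r] = 2.3625, γ^t·E[r] = 0.810354, running G = 5.196663
t=4: π = [0.2023, 0.3112, 0.2992, 0.1872], E[r] = 2.3819, γ^t·E[r] = 0.571886, running G = 5.768549
t=5: π = [0.2028, 0.3112, 0.2987, 0.1873], E[r] = 2.3791, γ^t·E[r] = 0.399858, running G = 6.168407
t=6: π = [0.2028, 0.3111, 0.2988, 0.1873], E[r] = 2.3792, γ^t·E[r] = 0.279909, running G = 6.448316

G = 6.4483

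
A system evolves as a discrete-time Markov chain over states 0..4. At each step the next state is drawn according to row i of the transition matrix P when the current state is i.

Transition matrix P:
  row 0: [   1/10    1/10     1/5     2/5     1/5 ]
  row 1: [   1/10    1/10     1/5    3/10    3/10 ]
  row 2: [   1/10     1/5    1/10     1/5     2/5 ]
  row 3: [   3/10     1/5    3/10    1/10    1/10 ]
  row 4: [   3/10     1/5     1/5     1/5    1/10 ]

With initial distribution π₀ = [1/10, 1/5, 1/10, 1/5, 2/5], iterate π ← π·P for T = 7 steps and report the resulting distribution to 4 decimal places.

π = [0.1888, 0.1647, 0.2028, 0.2311, 0.2126]

t=0: π = [0.1000, 0.2000, 0.1000, 0.2000, 0.4000]
t=1: π = [0.2200, 0.1700, 0.2100, 0.2200, 0.1800]
t=2: π = [0.1800, 0.1610, 0.2010, 0.2390, 0.2190]
t=3: π = [0.1916, 0.1659, 0.2038, 0.2282, 0.2105]
t=4: π = [0.1877, 0.1643, 0.2024, 0.2321, 0.2135]
t=5: π = [0.1891, 0.1648, 0.2030, 0.2308, 0.2124]
t=6: π = [0.1886, 0.1646, 0.2028, 0.2312, 0.2128]
t=7: π = [0.1888, 0.1647, 0.2028, 0.2311, 0.2126]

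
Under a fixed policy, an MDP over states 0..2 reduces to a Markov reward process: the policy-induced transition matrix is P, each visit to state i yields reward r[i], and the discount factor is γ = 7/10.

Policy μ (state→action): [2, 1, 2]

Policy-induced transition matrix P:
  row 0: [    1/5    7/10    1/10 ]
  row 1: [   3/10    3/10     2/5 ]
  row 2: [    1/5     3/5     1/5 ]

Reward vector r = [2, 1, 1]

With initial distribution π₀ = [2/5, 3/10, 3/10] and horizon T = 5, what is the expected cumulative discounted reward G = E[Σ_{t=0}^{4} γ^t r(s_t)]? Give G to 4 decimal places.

t=0: π = [0.4000, 0.3000, 0.3000], E[r] = 1.4000, γ^t·E[r] = 1.400000, running G = 1.400000
t=1: π = [0.2300, 0.5500, 0.2200], E[r] = 1.2300, γ^t·E[r] = 0.861000, running G = 2.261000
t=2: π = [0.2550, 0.4580, 0.2870], E[r] = 1.2550, γ^t·E[r] = 0.614950, running G = 2.875950
t=3: π = [0.2458, 0.4881, 0.2661], E[r] = 1.2458, γ^t·E[r] = 0.427309, running G = 3.303259
t=4: π = [0.2488, 0.4782, 0.2730], E[r] = 1.2488, γ^t·E[r] = 0.299839, running G = 3.603099

G = 3.6031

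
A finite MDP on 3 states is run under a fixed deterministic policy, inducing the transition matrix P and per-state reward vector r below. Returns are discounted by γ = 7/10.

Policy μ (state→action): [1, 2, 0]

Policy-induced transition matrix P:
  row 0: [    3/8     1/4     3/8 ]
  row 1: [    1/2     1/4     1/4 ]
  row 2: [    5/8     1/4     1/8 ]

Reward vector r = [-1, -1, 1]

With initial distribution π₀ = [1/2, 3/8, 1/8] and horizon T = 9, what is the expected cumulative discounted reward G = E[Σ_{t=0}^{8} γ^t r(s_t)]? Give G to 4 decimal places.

G = -1.7134

t=0: π = [0.5000, 0.3750, 0.1250], E[r] = -0.7500, γ^t·E[r] = -0.750000, running G = -0.750000
t=1: π = [0.4531, 0.2500, 0.2969], E[r] = -0.4063, γ^t·E[r] = -0.284375, running G = -1.034375
t=2: π = [0.4805, 0.2500, 0.2695], E[r] = -0.4609, γ^t·E[r] = -0.225859, running G = -1.260234
t=3: π = [0.4736, 0.2500, 0.2764], E[r] = -0.4473, γ^t·E[r] = -0.153412, running G = -1.413646
t=4: π = [0.4753, 0.2500, 0.2747], E[r] = -0.4507, γ^t·E[r] = -0.108209, running G = -1.521856
t=5: π = [0.4749, 0.2500, 0.2751], E[r] = -0.4498, γ^t·E[r] = -0.075603, running G = -1.597458
t=6: π = [0.4750, 0.2500, 0.2750], E[r] = -0.4500, γ^t·E[r] = -0.052947, running G = -1.650405
t=7: π = [0.4750, 0.2500, 0.2750], E[r] = -0.4500, γ^t·E[r] = -0.037059, running G = -1.687464
t=8: π = [0.4750, 0.2500, 0.2750], E[r] = -0.4500, γ^t·E[r] = -0.025942, running G = -1.713406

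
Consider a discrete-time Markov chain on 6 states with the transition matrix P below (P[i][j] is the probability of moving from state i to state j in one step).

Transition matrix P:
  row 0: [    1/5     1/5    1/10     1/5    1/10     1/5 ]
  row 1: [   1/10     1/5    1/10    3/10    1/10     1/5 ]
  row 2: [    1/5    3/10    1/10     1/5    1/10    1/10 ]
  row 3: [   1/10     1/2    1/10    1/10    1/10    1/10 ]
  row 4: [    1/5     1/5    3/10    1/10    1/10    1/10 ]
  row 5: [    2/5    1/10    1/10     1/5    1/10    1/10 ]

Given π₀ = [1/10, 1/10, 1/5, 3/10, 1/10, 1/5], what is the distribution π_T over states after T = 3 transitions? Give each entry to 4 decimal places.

π = [0.1845, 0.2577, 0.1200, 0.1949, 0.1000, 0.1429]

t=0: π = [0.1000, 0.1000, 0.2000, 0.3000, 0.1000, 0.2000]
t=1: π = [0.2000, 0.2900, 0.1200, 0.1700, 0.1000, 0.1200]
t=2: π = [0.1780, 0.2510, 0.1200, 0.2020, 0.1000, 0.1490]
t=3: π = [0.1845, 0.2577, 0.1200, 0.1949, 0.1000, 0.1429]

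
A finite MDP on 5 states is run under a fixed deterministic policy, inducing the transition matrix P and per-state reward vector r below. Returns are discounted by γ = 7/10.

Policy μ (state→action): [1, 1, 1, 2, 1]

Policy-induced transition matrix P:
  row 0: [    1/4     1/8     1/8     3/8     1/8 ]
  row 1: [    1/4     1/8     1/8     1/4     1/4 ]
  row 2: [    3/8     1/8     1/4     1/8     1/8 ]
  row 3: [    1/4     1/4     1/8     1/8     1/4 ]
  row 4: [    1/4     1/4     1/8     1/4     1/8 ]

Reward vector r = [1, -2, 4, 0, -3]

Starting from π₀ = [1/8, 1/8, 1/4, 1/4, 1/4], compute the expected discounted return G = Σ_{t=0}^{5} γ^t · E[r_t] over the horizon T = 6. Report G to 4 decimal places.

G = 0.0950

t=0: π = [0.1250, 0.1250, 0.2500, 0.2500, 0.2500], E[r] = 0.1250, γ^t·E[r] = 0.125000, running G = 0.125000
t=1: π = [0.2813, 0.1875, 0.1563, 0.2031, 0.1719], E[r] = 0.0156, γ^t·E[r] = 0.010938, running G = 0.135938
t=2: π = [0.2695, 0.1719, 0.1445, 0.2402, 0.1738], E[r] = -0.0176, γ^t·E[r] = -0.008613, running G = 0.127324
t=3: π = [0.2681, 0.1768, 0.1431, 0.2356, 0.1765], E[r] = -0.0427, γ^t·E[r] = -0.014655, running G = 0.112670
t=4: π = [0.2679, 0.1765, 0.1429, 0.2362, 0.1765], E[r] = -0.0432, γ^t·E[r] = -0.010383, running G = 0.102287
t=5: π = [0.2679, 0.1766, 0.1429, 0.2361, 0.1766], E[r] = -0.0436, γ^t·E[r] = -0.007334, running G = 0.094953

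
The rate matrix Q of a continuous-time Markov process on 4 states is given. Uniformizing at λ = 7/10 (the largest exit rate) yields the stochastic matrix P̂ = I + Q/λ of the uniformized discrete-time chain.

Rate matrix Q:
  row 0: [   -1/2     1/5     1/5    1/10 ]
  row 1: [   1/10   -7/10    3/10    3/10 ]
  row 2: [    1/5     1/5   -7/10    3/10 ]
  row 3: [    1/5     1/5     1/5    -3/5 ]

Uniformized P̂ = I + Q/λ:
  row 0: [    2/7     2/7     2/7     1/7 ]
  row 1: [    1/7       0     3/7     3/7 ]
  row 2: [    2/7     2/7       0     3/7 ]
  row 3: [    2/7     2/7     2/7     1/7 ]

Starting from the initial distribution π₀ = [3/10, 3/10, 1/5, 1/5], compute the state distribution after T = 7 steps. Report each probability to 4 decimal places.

π = [0.2540, 0.2222, 0.2470, 0.2769]

t=0: π = [0.3000, 0.3000, 0.2000, 0.2000]
t=1: π = [0.2429, 0.2000, 0.2714, 0.2857]
t=2: π = [0.2571, 0.2286, 0.2367, 0.2776]
t=3: π = [0.2531, 0.2204, 0.2507, 0.2758]
t=4: π = [0.2542, 0.2227, 0.2456, 0.2775]
t=5: π = [0.2539, 0.2221, 0.2474, 0.2767]
t=6: π = [0.2540, 0.2223, 0.2468, 0.2770]
t=7: π = [0.2540, 0.2222, 0.2470, 0.2769]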